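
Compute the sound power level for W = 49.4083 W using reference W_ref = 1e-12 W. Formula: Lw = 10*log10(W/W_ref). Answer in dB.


W / W_ref = 49.4083 / 1e-12 = 4.94083e+13
Lw = 10 * log10(4.94083e+13) = 136.94 dB


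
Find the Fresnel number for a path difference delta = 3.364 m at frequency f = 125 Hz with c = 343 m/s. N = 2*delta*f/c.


N = 2*delta*f/c = 2*delta/lambda, where lambda = c/f
lambda = 343 / 125 = 2.744 m
N = 2 * 3.364 / 2.744 = 2.4519


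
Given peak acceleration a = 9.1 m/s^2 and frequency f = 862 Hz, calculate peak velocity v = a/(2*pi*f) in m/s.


omega = 2*pi*f = 2*pi*862 = 5416.11 rad/s
v = a / omega = 9.1 / 5416.11 = 0.0016802 m/s


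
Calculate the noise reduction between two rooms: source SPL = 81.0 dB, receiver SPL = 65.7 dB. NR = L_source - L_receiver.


NR = L_source - L_receiver (difference between source and receiving room levels)
NR = 81.0 - 65.7 = 15.3 dB


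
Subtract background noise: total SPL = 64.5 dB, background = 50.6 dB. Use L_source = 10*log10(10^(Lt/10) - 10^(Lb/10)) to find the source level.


10^(64.5/10) = 2.81838e+06
10^(50.6/10) = 114815
Difference = 2.81838e+06 - 114815 = 2.70356e+06
L_source = 10*log10(2.70356e+06) = 64.319 dB


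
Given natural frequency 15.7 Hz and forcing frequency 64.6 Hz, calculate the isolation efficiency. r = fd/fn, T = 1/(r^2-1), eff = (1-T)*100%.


r = 64.6 / 15.7 = 4.11465
r^2 - 1 = 4.11465^2 - 1 = 15.9303
T = 1/15.9303 = 0.0627735
Efficiency = (1 - 0.0627735)*100 = 93.723 %


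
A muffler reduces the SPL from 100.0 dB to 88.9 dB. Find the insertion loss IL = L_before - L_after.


Insertion loss = SPL without muffler - SPL with muffler
IL = 100.0 - 88.9 = 11.1 dB


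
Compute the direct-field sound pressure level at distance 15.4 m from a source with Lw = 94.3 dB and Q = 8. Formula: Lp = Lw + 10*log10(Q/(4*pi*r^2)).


4*pi*r^2 = 4*pi*15.4^2 = 2980.24 m^2
Q / (4*pi*r^2) = 8 / 2980.24 = 0.00268435
Lp = 94.3 + 10*log10(0.00268435) = 68.588 dB


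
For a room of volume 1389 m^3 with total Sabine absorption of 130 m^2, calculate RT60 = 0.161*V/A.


RT60 = 0.161 * 1389 / 130 = 1.7202 s


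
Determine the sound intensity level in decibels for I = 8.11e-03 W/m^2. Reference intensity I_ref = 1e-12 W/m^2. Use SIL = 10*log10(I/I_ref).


I / I_ref = 8.11e-03 / 1e-12 = 8.11e+09
SIL = 10 * log10(8.11e+09) = 99.09 dB


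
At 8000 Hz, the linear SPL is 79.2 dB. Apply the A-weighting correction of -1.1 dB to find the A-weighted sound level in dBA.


A-weighting table: 8000 Hz -> -1.1 dB correction
SPL_A = SPL + correction = 79.2 + (-1.1) = 78.1 dBA


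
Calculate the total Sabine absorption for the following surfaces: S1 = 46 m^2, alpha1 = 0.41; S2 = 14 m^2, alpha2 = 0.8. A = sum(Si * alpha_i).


46 * 0.41 = 18.86
14 * 0.8 = 11.2
A_total = 18.86 + 11.2 = 30.06 m^2


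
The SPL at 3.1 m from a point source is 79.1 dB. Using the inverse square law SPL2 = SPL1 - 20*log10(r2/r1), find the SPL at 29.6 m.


r2/r1 = 29.6/3.1 = 9.54839
Correction = 20*log10(9.54839) = 19.5986 dB
SPL2 = 79.1 - 19.5986 = 59.501 dB


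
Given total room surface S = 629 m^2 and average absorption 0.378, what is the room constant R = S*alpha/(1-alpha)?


R = 629 * 0.378 / (1 - 0.378) = 382.25 m^2


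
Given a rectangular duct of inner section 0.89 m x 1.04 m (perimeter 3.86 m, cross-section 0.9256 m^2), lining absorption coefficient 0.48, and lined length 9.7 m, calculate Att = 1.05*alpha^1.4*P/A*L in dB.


alpha^1.4 = 0.48^1.4 = 0.35788
Attenuation rate = 1.05 * alpha^1.4 * P / A
= 1.05 * 0.35788 * 3.86 / 0.9256 = 1.56708 dB/m
Total Att = 1.56708 * 9.7 = 15.201 dB


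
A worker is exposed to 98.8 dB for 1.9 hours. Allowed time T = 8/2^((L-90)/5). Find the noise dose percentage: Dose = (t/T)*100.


T_allowed = 8 / 2^((98.8 - 90)/5) = 2.36199 hr
Dose = 1.9 / 2.36199 * 100 = 80.441 %


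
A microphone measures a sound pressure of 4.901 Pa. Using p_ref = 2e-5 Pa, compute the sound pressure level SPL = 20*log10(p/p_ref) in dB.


p / p_ref = 4.901 / 2e-5 = 245050
SPL = 20 * log10(245050) = 107.79 dB


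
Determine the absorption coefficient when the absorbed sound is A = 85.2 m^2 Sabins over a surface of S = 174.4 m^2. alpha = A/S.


Absorption coefficient = absorbed power / incident power
alpha = A / S = 85.2 / 174.4 = 0.48853


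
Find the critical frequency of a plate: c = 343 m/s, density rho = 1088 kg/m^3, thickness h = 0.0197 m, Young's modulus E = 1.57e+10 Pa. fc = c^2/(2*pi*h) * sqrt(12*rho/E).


12*rho/E = 12*1088/1.57e+10 = 8.31592e-07
sqrt(12*rho/E) = sqrt(8.31592e-07) = 0.000911917
c^2/(2*pi*h) = 343^2/(2*pi*0.0197) = 950478
fc = 950478 * 0.000911917 = 866.76 Hz


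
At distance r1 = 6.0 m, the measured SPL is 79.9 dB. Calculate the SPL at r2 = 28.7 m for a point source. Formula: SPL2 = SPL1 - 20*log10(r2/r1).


r2/r1 = 28.7/6.0 = 4.78333
Correction = 20*log10(4.78333) = 13.5946 dB
SPL2 = 79.9 - 13.5946 = 66.305 dB


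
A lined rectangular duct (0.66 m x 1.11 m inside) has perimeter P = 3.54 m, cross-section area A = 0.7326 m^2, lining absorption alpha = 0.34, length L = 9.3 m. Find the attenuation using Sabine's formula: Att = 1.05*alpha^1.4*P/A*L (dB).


alpha^1.4 = 0.34^1.4 = 0.220836
Attenuation rate = 1.05 * alpha^1.4 * P / A
= 1.05 * 0.220836 * 3.54 / 0.7326 = 1.12046 dB/m
Total Att = 1.12046 * 9.3 = 10.42 dB


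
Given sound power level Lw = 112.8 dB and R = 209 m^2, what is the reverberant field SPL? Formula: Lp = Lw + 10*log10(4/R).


4/R = 4/209 = 0.0191388
Lp = 112.8 + 10*log10(0.0191388) = 95.619 dB


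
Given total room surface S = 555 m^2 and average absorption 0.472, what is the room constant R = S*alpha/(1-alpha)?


R = 555 * 0.472 / (1 - 0.472) = 496.14 m^2


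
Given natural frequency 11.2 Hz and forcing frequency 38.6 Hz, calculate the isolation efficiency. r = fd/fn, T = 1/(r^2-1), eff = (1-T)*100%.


r = 38.6 / 11.2 = 3.44643
r^2 - 1 = 3.44643^2 - 1 = 10.8779
T = 1/10.8779 = 0.0919295
Efficiency = (1 - 0.0919295)*100 = 90.807 %


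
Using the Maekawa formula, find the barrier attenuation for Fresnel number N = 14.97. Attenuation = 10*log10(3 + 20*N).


3 + 20*N = 3 + 20*14.97 = 302.4
Att = 10*log10(302.4) = 24.806 dB


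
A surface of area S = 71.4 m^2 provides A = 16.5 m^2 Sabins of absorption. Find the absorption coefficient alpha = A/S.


Absorption coefficient = absorbed power / incident power
alpha = A / S = 16.5 / 71.4 = 0.23109


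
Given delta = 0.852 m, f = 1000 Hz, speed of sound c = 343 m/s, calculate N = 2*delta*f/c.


N = 2*delta*f/c = 2*delta/lambda, where lambda = c/f
lambda = 343 / 1000 = 0.343 m
N = 2 * 0.852 / 0.343 = 4.9679


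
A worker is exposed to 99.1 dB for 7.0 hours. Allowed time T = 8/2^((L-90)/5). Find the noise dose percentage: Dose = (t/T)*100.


T_allowed = 8 / 2^((99.1 - 90)/5) = 2.26577 hr
Dose = 7.0 / 2.26577 * 100 = 308.95 %


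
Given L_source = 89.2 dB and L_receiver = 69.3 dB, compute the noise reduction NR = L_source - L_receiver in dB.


NR = L_source - L_receiver (difference between source and receiving room levels)
NR = 89.2 - 69.3 = 19.9 dB


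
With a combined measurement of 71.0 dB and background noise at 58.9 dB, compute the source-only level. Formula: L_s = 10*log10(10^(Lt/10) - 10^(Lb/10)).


10^(71.0/10) = 1.25893e+07
10^(58.9/10) = 776247
Difference = 1.25893e+07 - 776247 = 1.18131e+07
L_source = 10*log10(1.18131e+07) = 70.724 dB


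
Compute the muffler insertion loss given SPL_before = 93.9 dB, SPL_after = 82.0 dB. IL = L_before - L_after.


Insertion loss = SPL without muffler - SPL with muffler
IL = 93.9 - 82.0 = 11.9 dB


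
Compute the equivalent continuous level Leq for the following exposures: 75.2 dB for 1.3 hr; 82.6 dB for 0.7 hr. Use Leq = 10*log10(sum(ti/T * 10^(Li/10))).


T_total = 1.3 + 0.7 = 2.0 hr
(1.3/2.0) * 10^(75.2/10) = 2.15235e+07
(0.7/2.0) * 10^(82.6/10) = 6.36895e+07
Sum = 2.15235e+07 + 6.36895e+07 = 8.5213e+07
Leq = 10*log10(8.5213e+07) = 79.305 dB


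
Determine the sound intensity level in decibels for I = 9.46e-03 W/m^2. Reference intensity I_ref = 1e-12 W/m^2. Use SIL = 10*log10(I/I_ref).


I / I_ref = 9.46e-03 / 1e-12 = 9.46e+09
SIL = 10 * log10(9.46e+09) = 99.759 dB


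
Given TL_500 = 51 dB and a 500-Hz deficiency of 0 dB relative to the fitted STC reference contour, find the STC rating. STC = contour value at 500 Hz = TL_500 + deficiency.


By ASTM E413, STC = value of the fitted reference contour at 500 Hz.
Contour value at 500 Hz = TL_500 + deficiency = 51 + 0 = 51
STC = 51


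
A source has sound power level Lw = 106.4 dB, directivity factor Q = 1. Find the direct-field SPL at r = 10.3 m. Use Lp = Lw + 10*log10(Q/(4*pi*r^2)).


4*pi*r^2 = 4*pi*10.3^2 = 1333.17 m^2
Q / (4*pi*r^2) = 1 / 1333.17 = 0.000750092
Lp = 106.4 + 10*log10(0.000750092) = 75.151 dB


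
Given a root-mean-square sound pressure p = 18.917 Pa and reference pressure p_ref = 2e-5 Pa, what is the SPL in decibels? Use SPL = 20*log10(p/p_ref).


p / p_ref = 18.917 / 2e-5 = 945850
SPL = 20 * log10(945850) = 119.52 dB


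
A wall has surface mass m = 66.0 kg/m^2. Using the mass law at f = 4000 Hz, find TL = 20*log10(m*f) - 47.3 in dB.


m * f = 66.0 * 4000 = 264000
20*log10(264000) = 108.432 dB
TL = 108.432 - 47.3 = 61.132 dB


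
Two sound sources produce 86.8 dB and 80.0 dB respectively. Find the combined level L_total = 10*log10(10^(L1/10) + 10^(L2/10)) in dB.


10^(86.8/10) = 4.7863e+08
10^(80.0/10) = 1e+08
Sum = 4.7863e+08 + 1e+08 = 5.7863e+08
L_total = 10*log10(5.7863e+08) = 87.624 dB


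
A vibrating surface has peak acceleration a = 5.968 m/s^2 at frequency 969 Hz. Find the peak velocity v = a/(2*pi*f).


omega = 2*pi*f = 2*pi*969 = 6088.41 rad/s
v = a / omega = 5.968 / 6088.41 = 0.00098022 m/s


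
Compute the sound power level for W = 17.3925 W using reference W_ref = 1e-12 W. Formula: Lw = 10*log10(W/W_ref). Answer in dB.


W / W_ref = 17.3925 / 1e-12 = 1.73925e+13
Lw = 10 * log10(1.73925e+13) = 132.4 dB


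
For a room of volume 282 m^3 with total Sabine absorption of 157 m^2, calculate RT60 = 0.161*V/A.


RT60 = 0.161 * 282 / 157 = 0.28918 s


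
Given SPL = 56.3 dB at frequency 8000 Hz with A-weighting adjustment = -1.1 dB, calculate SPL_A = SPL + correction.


A-weighting table: 8000 Hz -> -1.1 dB correction
SPL_A = SPL + correction = 56.3 + (-1.1) = 55.2 dBA


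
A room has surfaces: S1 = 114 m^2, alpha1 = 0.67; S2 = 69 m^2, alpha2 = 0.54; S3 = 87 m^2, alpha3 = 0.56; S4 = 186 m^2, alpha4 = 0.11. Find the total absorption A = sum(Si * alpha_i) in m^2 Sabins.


114 * 0.67 = 76.38
69 * 0.54 = 37.26
87 * 0.56 = 48.72
186 * 0.11 = 20.46
A_total = 76.38 + 37.26 + 48.72 + 20.46 = 182.82 m^2


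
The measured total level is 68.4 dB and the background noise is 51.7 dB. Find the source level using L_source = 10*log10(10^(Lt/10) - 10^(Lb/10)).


10^(68.4/10) = 6.91831e+06
10^(51.7/10) = 147911
Difference = 6.91831e+06 - 147911 = 6.7704e+06
L_source = 10*log10(6.7704e+06) = 68.306 dB


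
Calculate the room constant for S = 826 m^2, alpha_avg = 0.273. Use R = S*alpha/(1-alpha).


R = 826 * 0.273 / (1 - 0.273) = 310.18 m^2


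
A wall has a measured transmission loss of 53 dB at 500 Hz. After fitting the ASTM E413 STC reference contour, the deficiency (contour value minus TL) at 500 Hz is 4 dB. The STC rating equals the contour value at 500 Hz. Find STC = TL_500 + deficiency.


By ASTM E413, STC = value of the fitted reference contour at 500 Hz.
Contour value at 500 Hz = TL_500 + deficiency = 53 + 4 = 57
STC = 57


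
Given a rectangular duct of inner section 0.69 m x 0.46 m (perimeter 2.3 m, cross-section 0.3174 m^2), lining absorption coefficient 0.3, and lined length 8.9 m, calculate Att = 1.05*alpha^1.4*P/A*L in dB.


alpha^1.4 = 0.3^1.4 = 0.18534
Attenuation rate = 1.05 * alpha^1.4 * P / A
= 1.05 * 0.18534 * 2.3 / 0.3174 = 1.4102 dB/m
Total Att = 1.4102 * 8.9 = 12.551 dB


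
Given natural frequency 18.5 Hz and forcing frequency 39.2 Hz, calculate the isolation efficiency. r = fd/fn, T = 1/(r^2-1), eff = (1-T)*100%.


r = 39.2 / 18.5 = 2.11892
r^2 - 1 = 2.11892^2 - 1 = 3.48982
T = 1/3.48982 = 0.286548
Efficiency = (1 - 0.286548)*100 = 71.345 %


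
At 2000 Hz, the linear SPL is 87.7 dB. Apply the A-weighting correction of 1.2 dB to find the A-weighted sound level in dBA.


A-weighting table: 2000 Hz -> 1.2 dB correction
SPL_A = SPL + correction = 87.7 + (1.2) = 88.9 dBA


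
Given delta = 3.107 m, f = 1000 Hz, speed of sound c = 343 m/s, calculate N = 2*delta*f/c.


N = 2*delta*f/c = 2*delta/lambda, where lambda = c/f
lambda = 343 / 1000 = 0.343 m
N = 2 * 3.107 / 0.343 = 18.117


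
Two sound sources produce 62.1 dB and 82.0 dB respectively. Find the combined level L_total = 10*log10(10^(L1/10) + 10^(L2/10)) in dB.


10^(62.1/10) = 1.62181e+06
10^(82.0/10) = 1.58489e+08
Sum = 1.62181e+06 + 1.58489e+08 = 1.60111e+08
L_total = 10*log10(1.60111e+08) = 82.044 dB


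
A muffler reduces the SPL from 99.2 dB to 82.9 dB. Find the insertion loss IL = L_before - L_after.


Insertion loss = SPL without muffler - SPL with muffler
IL = 99.2 - 82.9 = 16.3 dB


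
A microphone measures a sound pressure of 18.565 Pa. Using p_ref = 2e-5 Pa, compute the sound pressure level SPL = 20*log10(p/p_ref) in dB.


p / p_ref = 18.565 / 2e-5 = 928250
SPL = 20 * log10(928250) = 119.35 dB


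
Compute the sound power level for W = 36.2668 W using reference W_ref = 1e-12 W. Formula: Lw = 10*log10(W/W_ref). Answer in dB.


W / W_ref = 36.2668 / 1e-12 = 3.62668e+13
Lw = 10 * log10(3.62668e+13) = 135.6 dB


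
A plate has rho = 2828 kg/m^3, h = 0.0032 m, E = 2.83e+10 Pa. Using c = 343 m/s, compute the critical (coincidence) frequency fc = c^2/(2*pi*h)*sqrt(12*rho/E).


12*rho/E = 12*2828/2.83e+10 = 1.19915e-06
sqrt(12*rho/E) = sqrt(1.19915e-06) = 0.00109506
c^2/(2*pi*h) = 343^2/(2*pi*0.0032) = 5.85138e+06
fc = 5.85138e+06 * 0.00109506 = 6407.6 Hz


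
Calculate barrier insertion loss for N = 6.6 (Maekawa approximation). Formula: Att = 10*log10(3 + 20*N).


3 + 20*N = 3 + 20*6.6 = 135
Att = 10*log10(135) = 21.303 dB


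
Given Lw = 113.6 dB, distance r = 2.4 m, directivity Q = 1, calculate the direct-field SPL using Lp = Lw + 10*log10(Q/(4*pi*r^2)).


4*pi*r^2 = 4*pi*2.4^2 = 72.3823 m^2
Q / (4*pi*r^2) = 1 / 72.3823 = 0.0138155
Lp = 113.6 + 10*log10(0.0138155) = 95.004 dB


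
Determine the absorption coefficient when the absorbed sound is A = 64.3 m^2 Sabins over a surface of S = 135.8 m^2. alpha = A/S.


Absorption coefficient = absorbed power / incident power
alpha = A / S = 64.3 / 135.8 = 0.47349


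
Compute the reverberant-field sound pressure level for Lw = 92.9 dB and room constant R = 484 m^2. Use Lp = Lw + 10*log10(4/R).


4/R = 4/484 = 0.00826446
Lp = 92.9 + 10*log10(0.00826446) = 72.072 dB


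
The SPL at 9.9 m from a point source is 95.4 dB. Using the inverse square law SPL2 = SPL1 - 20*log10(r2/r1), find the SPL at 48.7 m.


r2/r1 = 48.7/9.9 = 4.91919
Correction = 20*log10(4.91919) = 13.8379 dB
SPL2 = 95.4 - 13.8379 = 81.562 dB


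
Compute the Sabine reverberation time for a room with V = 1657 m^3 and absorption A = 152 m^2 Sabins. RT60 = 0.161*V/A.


RT60 = 0.161 * 1657 / 152 = 1.7551 s


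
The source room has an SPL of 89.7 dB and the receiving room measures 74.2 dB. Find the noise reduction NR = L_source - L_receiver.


NR = L_source - L_receiver (difference between source and receiving room levels)
NR = 89.7 - 74.2 = 15.5 dB


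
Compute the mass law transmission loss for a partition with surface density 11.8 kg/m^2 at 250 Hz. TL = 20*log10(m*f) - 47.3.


m * f = 11.8 * 250 = 2950
20*log10(2950) = 69.3964 dB
TL = 69.3964 - 47.3 = 22.096 dB


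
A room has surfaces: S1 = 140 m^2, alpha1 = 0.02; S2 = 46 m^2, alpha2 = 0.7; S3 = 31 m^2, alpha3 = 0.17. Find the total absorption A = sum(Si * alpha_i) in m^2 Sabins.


140 * 0.02 = 2.8
46 * 0.7 = 32.2
31 * 0.17 = 5.27
A_total = 2.8 + 32.2 + 5.27 = 40.27 m^2


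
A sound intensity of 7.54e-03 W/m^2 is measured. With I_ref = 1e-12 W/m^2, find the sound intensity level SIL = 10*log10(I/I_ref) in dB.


I / I_ref = 7.54e-03 / 1e-12 = 7.54e+09
SIL = 10 * log10(7.54e+09) = 98.774 dB


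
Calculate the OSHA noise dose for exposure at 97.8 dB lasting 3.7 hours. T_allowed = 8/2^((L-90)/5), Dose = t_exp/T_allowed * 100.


T_allowed = 8 / 2^((97.8 - 90)/5) = 2.71321 hr
Dose = 3.7 / 2.71321 * 100 = 136.37 %


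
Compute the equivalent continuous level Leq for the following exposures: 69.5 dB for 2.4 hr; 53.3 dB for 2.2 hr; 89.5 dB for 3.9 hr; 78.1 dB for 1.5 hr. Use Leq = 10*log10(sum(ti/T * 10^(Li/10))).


T_total = 2.4 + 2.2 + 3.9 + 1.5 = 10.0 hr
(2.4/10.0) * 10^(69.5/10) = 2.139e+06
(2.2/10.0) * 10^(53.3/10) = 47035.2
(3.9/10.0) * 10^(89.5/10) = 3.47588e+08
(1.5/10.0) * 10^(78.1/10) = 9.68481e+06
Sum = 2.139e+06 + 47035.2 + 3.47588e+08 + 9.68481e+06 = 3.59459e+08
Leq = 10*log10(3.59459e+08) = 85.556 dB


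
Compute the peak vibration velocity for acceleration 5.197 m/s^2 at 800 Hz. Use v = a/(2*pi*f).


omega = 2*pi*f = 2*pi*800 = 5026.55 rad/s
v = a / omega = 5.197 / 5026.55 = 0.0010339 m/s


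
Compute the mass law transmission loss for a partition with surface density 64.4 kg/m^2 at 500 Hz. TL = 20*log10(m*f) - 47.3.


m * f = 64.4 * 500 = 32200
20*log10(32200) = 90.1571 dB
TL = 90.1571 - 47.3 = 42.857 dB


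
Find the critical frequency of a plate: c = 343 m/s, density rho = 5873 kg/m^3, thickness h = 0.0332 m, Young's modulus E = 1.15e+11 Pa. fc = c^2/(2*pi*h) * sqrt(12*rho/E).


12*rho/E = 12*5873/1.15e+11 = 6.12835e-07
sqrt(12*rho/E) = sqrt(6.12835e-07) = 0.000782838
c^2/(2*pi*h) = 343^2/(2*pi*0.0332) = 563989
fc = 563989 * 0.000782838 = 441.51 Hz


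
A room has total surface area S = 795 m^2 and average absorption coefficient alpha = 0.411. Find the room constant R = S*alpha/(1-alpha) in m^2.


R = 795 * 0.411 / (1 - 0.411) = 554.75 m^2


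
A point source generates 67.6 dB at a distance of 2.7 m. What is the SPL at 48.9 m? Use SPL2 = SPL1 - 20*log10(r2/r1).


r2/r1 = 48.9/2.7 = 18.1111
Correction = 20*log10(18.1111) = 25.1589 dB
SPL2 = 67.6 - 25.1589 = 42.441 dB


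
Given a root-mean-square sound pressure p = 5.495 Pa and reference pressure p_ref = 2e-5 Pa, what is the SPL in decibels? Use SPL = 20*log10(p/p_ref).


p / p_ref = 5.495 / 2e-5 = 274750
SPL = 20 * log10(274750) = 108.78 dB


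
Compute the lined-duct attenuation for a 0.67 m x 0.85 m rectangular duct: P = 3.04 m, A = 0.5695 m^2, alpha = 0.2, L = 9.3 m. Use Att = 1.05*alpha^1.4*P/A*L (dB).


alpha^1.4 = 0.2^1.4 = 0.105061
Attenuation rate = 1.05 * alpha^1.4 * P / A
= 1.05 * 0.105061 * 3.04 / 0.5695 = 0.588858 dB/m
Total Att = 0.588858 * 9.3 = 5.4764 dB


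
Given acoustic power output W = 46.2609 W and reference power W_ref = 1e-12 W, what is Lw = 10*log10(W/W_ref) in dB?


W / W_ref = 46.2609 / 1e-12 = 4.62609e+13
Lw = 10 * log10(4.62609e+13) = 136.65 dB


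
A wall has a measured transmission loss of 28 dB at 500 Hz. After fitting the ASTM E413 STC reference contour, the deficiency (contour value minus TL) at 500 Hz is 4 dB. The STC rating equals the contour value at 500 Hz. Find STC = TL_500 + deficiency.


By ASTM E413, STC = value of the fitted reference contour at 500 Hz.
Contour value at 500 Hz = TL_500 + deficiency = 28 + 4 = 32
STC = 32


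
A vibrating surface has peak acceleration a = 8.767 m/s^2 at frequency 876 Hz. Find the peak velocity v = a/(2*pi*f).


omega = 2*pi*f = 2*pi*876 = 5504.07 rad/s
v = a / omega = 8.767 / 5504.07 = 0.0015928 m/s


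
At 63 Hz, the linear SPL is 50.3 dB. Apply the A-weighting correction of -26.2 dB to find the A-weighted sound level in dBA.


A-weighting table: 63 Hz -> -26.2 dB correction
SPL_A = SPL + correction = 50.3 + (-26.2) = 24.1 dBA


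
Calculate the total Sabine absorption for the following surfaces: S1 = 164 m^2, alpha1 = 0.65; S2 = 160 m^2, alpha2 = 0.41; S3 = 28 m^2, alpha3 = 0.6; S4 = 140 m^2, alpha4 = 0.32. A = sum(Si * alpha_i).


164 * 0.65 = 106.6
160 * 0.41 = 65.6
28 * 0.6 = 16.8
140 * 0.32 = 44.8
A_total = 106.6 + 65.6 + 16.8 + 44.8 = 233.8 m^2


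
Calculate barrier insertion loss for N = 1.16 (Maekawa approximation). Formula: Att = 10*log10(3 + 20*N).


3 + 20*N = 3 + 20*1.16 = 26.2
Att = 10*log10(26.2) = 14.183 dB


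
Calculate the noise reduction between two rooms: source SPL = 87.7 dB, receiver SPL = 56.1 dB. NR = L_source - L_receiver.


NR = L_source - L_receiver (difference between source and receiving room levels)
NR = 87.7 - 56.1 = 31.6 dB


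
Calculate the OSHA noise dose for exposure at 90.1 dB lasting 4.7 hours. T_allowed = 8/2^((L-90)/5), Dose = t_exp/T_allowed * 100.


T_allowed = 8 / 2^((90.1 - 90)/5) = 7.88986 hr
Dose = 4.7 / 7.88986 * 100 = 59.57 %


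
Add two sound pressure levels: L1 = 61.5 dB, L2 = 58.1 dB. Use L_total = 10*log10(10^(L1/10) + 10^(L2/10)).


10^(61.5/10) = 1.41254e+06
10^(58.1/10) = 645654
Sum = 1.41254e+06 + 645654 = 2.05819e+06
L_total = 10*log10(2.05819e+06) = 63.135 dB


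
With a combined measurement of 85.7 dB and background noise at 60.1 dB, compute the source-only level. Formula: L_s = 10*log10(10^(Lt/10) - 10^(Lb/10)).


10^(85.7/10) = 3.71535e+08
10^(60.1/10) = 1.02329e+06
Difference = 3.71535e+08 - 1.02329e+06 = 3.70512e+08
L_source = 10*log10(3.70512e+08) = 85.688 dB


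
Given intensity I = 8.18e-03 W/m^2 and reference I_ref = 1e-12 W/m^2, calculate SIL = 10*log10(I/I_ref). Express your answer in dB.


I / I_ref = 8.18e-03 / 1e-12 = 8.18e+09
SIL = 10 * log10(8.18e+09) = 99.128 dB


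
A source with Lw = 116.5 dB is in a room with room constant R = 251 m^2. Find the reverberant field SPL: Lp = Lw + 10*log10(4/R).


4/R = 4/251 = 0.0159363
Lp = 116.5 + 10*log10(0.0159363) = 98.524 dB


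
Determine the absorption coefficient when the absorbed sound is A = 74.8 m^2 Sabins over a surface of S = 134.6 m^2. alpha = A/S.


Absorption coefficient = absorbed power / incident power
alpha = A / S = 74.8 / 134.6 = 0.55572


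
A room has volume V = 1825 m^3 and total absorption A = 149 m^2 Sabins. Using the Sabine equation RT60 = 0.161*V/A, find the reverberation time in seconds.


RT60 = 0.161 * 1825 / 149 = 1.972 s


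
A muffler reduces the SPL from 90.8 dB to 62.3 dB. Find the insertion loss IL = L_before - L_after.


Insertion loss = SPL without muffler - SPL with muffler
IL = 90.8 - 62.3 = 28.5 dB


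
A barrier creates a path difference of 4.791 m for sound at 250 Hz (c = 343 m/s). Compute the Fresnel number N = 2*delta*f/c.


N = 2*delta*f/c = 2*delta/lambda, where lambda = c/f
lambda = 343 / 250 = 1.372 m
N = 2 * 4.791 / 1.372 = 6.984


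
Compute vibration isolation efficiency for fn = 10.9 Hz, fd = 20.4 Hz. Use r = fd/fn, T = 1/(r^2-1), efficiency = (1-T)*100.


r = 20.4 / 10.9 = 1.87156
r^2 - 1 = 1.87156^2 - 1 = 2.50274
T = 1/2.50274 = 0.399562
Efficiency = (1 - 0.399562)*100 = 60.044 %


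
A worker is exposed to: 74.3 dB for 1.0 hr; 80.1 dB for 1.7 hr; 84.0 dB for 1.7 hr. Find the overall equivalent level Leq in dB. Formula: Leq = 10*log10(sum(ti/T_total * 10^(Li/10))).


T_total = 1.0 + 1.7 + 1.7 = 4.4 hr
(1.0/4.4) * 10^(74.3/10) = 6.11712e+06
(1.7/4.4) * 10^(80.1/10) = 3.95363e+07
(1.7/4.4) * 10^(84.0/10) = 9.70502e+07
Sum = 6.11712e+06 + 3.95363e+07 + 9.70502e+07 = 1.42704e+08
Leq = 10*log10(1.42704e+08) = 81.544 dB


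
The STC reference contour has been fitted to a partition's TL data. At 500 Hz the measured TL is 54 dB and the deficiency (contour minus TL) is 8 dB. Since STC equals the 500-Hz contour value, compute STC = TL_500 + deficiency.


By ASTM E413, STC = value of the fitted reference contour at 500 Hz.
Contour value at 500 Hz = TL_500 + deficiency = 54 + 8 = 62
STC = 62


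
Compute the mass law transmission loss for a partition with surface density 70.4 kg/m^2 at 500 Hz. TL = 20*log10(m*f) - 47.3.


m * f = 70.4 * 500 = 35200
20*log10(35200) = 90.9309 dB
TL = 90.9309 - 47.3 = 43.631 dB


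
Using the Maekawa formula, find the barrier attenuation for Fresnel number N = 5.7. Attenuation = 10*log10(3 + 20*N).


3 + 20*N = 3 + 20*5.7 = 117
Att = 10*log10(117) = 20.682 dB


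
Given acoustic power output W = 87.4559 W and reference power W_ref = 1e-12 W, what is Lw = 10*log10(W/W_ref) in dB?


W / W_ref = 87.4559 / 1e-12 = 8.74559e+13
Lw = 10 * log10(8.74559e+13) = 139.42 dB


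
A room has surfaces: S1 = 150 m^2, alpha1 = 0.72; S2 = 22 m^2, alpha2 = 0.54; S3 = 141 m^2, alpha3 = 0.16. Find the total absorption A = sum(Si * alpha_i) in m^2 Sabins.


150 * 0.72 = 108
22 * 0.54 = 11.88
141 * 0.16 = 22.56
A_total = 108 + 11.88 + 22.56 = 142.44 m^2


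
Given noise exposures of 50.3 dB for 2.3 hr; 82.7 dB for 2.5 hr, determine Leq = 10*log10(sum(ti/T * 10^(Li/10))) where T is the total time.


T_total = 2.3 + 2.5 = 4.8 hr
(2.3/4.8) * 10^(50.3/10) = 51343.6
(2.5/4.8) * 10^(82.7/10) = 9.69837e+07
Sum = 51343.6 + 9.69837e+07 = 9.7035e+07
Leq = 10*log10(9.7035e+07) = 79.869 dB


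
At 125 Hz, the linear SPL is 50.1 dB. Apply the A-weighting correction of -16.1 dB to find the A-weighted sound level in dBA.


A-weighting table: 125 Hz -> -16.1 dB correction
SPL_A = SPL + correction = 50.1 + (-16.1) = 34 dBA


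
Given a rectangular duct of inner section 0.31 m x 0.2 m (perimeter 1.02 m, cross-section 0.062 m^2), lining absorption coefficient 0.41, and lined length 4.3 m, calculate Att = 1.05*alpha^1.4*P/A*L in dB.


alpha^1.4 = 0.41^1.4 = 0.28701
Attenuation rate = 1.05 * alpha^1.4 * P / A
= 1.05 * 0.28701 * 1.02 / 0.062 = 4.95787 dB/m
Total Att = 4.95787 * 4.3 = 21.319 dB


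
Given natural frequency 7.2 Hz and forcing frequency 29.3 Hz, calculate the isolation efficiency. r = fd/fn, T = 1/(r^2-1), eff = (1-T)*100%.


r = 29.3 / 7.2 = 4.06944
r^2 - 1 = 4.06944^2 - 1 = 15.5603
T = 1/15.5603 = 0.0642661
Efficiency = (1 - 0.0642661)*100 = 93.573 %


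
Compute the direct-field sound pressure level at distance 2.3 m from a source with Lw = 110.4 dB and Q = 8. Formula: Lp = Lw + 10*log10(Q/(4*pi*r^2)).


4*pi*r^2 = 4*pi*2.3^2 = 66.4761 m^2
Q / (4*pi*r^2) = 8 / 66.4761 = 0.120344
Lp = 110.4 + 10*log10(0.120344) = 101.2 dB


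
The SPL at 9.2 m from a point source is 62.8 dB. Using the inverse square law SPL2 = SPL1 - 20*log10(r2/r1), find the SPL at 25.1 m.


r2/r1 = 25.1/9.2 = 2.72826
Correction = 20*log10(2.72826) = 8.71772 dB
SPL2 = 62.8 - 8.71772 = 54.082 dB


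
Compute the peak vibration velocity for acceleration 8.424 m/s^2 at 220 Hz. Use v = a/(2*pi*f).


omega = 2*pi*f = 2*pi*220 = 1382.3 rad/s
v = a / omega = 8.424 / 1382.3 = 0.0060942 m/s


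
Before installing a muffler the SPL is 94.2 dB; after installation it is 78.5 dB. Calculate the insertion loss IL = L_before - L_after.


Insertion loss = SPL without muffler - SPL with muffler
IL = 94.2 - 78.5 = 15.7 dB


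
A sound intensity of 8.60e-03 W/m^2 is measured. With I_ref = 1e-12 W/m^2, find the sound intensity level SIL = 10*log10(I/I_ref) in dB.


I / I_ref = 8.60e-03 / 1e-12 = 8.6e+09
SIL = 10 * log10(8.6e+09) = 99.345 dB


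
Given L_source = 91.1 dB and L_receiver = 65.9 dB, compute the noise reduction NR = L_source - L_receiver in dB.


NR = L_source - L_receiver (difference between source and receiving room levels)
NR = 91.1 - 65.9 = 25.2 dB


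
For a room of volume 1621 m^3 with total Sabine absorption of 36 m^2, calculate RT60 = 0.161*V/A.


RT60 = 0.161 * 1621 / 36 = 7.2495 s


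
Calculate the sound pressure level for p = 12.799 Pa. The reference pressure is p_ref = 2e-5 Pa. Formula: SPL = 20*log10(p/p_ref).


p / p_ref = 12.799 / 2e-5 = 639950
SPL = 20 * log10(639950) = 116.12 dB


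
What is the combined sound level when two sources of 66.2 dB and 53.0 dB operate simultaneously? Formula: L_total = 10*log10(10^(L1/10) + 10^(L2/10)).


10^(66.2/10) = 4.16869e+06
10^(53.0/10) = 199526
Sum = 4.16869e+06 + 199526 = 4.36822e+06
L_total = 10*log10(4.36822e+06) = 66.403 dB


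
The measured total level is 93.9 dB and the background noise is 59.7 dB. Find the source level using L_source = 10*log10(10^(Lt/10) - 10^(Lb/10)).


10^(93.9/10) = 2.45471e+09
10^(59.7/10) = 933254
Difference = 2.45471e+09 - 933254 = 2.45378e+09
L_source = 10*log10(2.45378e+09) = 93.898 dB


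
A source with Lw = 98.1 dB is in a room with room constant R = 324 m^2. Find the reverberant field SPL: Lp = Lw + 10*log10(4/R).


4/R = 4/324 = 0.0123457
Lp = 98.1 + 10*log10(0.0123457) = 79.015 dB


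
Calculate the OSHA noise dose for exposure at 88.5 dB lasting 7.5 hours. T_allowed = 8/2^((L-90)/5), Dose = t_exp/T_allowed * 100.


T_allowed = 8 / 2^((88.5 - 90)/5) = 9.84916 hr
Dose = 7.5 / 9.84916 * 100 = 76.149 %


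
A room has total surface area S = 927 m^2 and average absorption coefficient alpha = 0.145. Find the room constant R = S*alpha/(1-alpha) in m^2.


R = 927 * 0.145 / (1 - 0.145) = 157.21 m^2


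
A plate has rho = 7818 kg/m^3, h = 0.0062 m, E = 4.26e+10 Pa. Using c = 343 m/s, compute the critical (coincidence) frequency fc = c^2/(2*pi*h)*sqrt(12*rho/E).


12*rho/E = 12*7818/4.26e+10 = 2.20225e-06
sqrt(12*rho/E) = sqrt(2.20225e-06) = 0.001484
c^2/(2*pi*h) = 343^2/(2*pi*0.0062) = 3.02007e+06
fc = 3.02007e+06 * 0.001484 = 4481.8 Hz


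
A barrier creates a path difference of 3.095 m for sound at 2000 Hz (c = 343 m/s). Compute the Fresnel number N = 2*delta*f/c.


N = 2*delta*f/c = 2*delta/lambda, where lambda = c/f
lambda = 343 / 2000 = 0.1715 m
N = 2 * 3.095 / 0.1715 = 36.093


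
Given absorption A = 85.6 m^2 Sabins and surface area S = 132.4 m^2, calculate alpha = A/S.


Absorption coefficient = absorbed power / incident power
alpha = A / S = 85.6 / 132.4 = 0.64653


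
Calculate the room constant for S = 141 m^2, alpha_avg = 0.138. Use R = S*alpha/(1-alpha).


R = 141 * 0.138 / (1 - 0.138) = 22.573 m^2


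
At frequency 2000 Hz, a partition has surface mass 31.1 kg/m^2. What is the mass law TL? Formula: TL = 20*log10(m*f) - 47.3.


m * f = 31.1 * 2000 = 62200
20*log10(62200) = 95.8758 dB
TL = 95.8758 - 47.3 = 48.576 dB


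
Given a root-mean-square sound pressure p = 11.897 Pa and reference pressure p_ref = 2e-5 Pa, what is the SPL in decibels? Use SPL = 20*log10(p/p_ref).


p / p_ref = 11.897 / 2e-5 = 594850
SPL = 20 * log10(594850) = 115.49 dB


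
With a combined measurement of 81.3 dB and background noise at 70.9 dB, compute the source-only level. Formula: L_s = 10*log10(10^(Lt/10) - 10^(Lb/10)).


10^(81.3/10) = 1.34896e+08
10^(70.9/10) = 1.23027e+07
Difference = 1.34896e+08 - 1.23027e+07 = 1.22593e+08
L_source = 10*log10(1.22593e+08) = 80.885 dB


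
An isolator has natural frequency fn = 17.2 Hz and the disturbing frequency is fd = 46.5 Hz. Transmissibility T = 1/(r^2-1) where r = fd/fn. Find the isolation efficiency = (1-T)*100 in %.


r = 46.5 / 17.2 = 2.70349
r^2 - 1 = 2.70349^2 - 1 = 6.30886
T = 1/6.30886 = 0.158507
Efficiency = (1 - 0.158507)*100 = 84.149 %


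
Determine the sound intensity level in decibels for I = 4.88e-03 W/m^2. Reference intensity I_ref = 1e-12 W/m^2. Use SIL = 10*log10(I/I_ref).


I / I_ref = 4.88e-03 / 1e-12 = 4.88e+09
SIL = 10 * log10(4.88e+09) = 96.884 dB


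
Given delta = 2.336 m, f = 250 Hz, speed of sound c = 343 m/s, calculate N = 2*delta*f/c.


N = 2*delta*f/c = 2*delta/lambda, where lambda = c/f
lambda = 343 / 250 = 1.372 m
N = 2 * 2.336 / 1.372 = 3.4052


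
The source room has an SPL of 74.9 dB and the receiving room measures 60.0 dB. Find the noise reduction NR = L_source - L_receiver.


NR = L_source - L_receiver (difference between source and receiving room levels)
NR = 74.9 - 60.0 = 14.9 dB


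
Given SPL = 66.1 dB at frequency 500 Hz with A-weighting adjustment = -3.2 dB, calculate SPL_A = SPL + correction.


A-weighting table: 500 Hz -> -3.2 dB correction
SPL_A = SPL + correction = 66.1 + (-3.2) = 62.9 dBA


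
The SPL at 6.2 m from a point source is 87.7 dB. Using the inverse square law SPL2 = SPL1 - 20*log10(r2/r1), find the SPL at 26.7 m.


r2/r1 = 26.7/6.2 = 4.30645
Correction = 20*log10(4.30645) = 12.6824 dB
SPL2 = 87.7 - 12.6824 = 75.018 dB


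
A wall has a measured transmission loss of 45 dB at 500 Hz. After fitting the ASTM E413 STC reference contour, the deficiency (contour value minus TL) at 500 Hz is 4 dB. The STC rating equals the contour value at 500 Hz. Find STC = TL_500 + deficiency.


By ASTM E413, STC = value of the fitted reference contour at 500 Hz.
Contour value at 500 Hz = TL_500 + deficiency = 45 + 4 = 49
STC = 49


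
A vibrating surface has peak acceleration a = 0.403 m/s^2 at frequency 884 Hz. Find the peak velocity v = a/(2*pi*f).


omega = 2*pi*f = 2*pi*884 = 5554.34 rad/s
v = a / omega = 0.403 / 5554.34 = 7.2556e-05 m/s


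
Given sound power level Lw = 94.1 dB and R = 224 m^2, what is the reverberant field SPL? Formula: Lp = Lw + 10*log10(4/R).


4/R = 4/224 = 0.0178571
Lp = 94.1 + 10*log10(0.0178571) = 76.618 dB


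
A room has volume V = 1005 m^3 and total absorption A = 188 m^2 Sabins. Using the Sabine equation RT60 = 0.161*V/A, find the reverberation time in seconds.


RT60 = 0.161 * 1005 / 188 = 0.86066 s


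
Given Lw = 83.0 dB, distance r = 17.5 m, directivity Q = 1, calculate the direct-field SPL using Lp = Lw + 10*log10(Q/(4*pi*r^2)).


4*pi*r^2 = 4*pi*17.5^2 = 3848.45 m^2
Q / (4*pi*r^2) = 1 / 3848.45 = 0.000259845
Lp = 83.0 + 10*log10(0.000259845) = 47.147 dB


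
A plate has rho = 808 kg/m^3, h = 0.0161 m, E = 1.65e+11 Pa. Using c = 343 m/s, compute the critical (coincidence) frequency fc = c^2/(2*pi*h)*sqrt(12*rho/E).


12*rho/E = 12*808/1.65e+11 = 5.87636e-08
sqrt(12*rho/E) = sqrt(5.87636e-08) = 0.000242412
c^2/(2*pi*h) = 343^2/(2*pi*0.0161) = 1.16301e+06
fc = 1.16301e+06 * 0.000242412 = 281.93 Hz


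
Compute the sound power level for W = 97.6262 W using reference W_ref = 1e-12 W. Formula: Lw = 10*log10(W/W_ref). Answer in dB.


W / W_ref = 97.6262 / 1e-12 = 9.76262e+13
Lw = 10 * log10(9.76262e+13) = 139.9 dB


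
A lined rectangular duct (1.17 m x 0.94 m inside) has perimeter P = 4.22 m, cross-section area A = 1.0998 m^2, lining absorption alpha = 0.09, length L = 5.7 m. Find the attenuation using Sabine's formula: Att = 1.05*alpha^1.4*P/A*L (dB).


alpha^1.4 = 0.09^1.4 = 0.034351
Attenuation rate = 1.05 * alpha^1.4 * P / A
= 1.05 * 0.034351 * 4.22 / 1.0998 = 0.138397 dB/m
Total Att = 0.138397 * 5.7 = 0.78886 dB


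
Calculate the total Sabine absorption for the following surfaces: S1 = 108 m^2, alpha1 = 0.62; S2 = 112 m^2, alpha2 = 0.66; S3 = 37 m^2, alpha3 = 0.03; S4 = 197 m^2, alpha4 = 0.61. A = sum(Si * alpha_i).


108 * 0.62 = 66.96
112 * 0.66 = 73.92
37 * 0.03 = 1.11
197 * 0.61 = 120.17
A_total = 66.96 + 73.92 + 1.11 + 120.17 = 262.16 m^2


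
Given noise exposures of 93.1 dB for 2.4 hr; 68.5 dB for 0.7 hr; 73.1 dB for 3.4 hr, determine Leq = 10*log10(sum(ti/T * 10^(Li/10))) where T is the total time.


T_total = 2.4 + 0.7 + 3.4 = 6.5 hr
(2.4/6.5) * 10^(93.1/10) = 7.53872e+08
(0.7/6.5) * 10^(68.5/10) = 762403
(3.4/6.5) * 10^(73.1/10) = 1.06799e+07
Sum = 7.53872e+08 + 762403 + 1.06799e+07 = 7.65314e+08
Leq = 10*log10(7.65314e+08) = 88.838 dB


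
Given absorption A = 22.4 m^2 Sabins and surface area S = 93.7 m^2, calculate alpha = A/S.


Absorption coefficient = absorbed power / incident power
alpha = A / S = 22.4 / 93.7 = 0.23906


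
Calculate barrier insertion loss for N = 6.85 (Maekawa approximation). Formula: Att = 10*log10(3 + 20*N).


3 + 20*N = 3 + 20*6.85 = 140
Att = 10*log10(140) = 21.461 dB


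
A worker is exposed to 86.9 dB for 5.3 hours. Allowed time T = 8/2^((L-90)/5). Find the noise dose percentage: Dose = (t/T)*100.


T_allowed = 8 / 2^((86.9 - 90)/5) = 12.295 hr
Dose = 5.3 / 12.295 * 100 = 43.107 %


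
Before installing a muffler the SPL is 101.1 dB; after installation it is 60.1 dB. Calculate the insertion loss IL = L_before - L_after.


Insertion loss = SPL without muffler - SPL with muffler
IL = 101.1 - 60.1 = 41 dB


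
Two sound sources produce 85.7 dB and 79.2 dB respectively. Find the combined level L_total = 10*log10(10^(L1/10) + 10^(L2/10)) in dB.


10^(85.7/10) = 3.71535e+08
10^(79.2/10) = 8.31764e+07
Sum = 3.71535e+08 + 8.31764e+07 = 4.54711e+08
L_total = 10*log10(4.54711e+08) = 86.577 dB


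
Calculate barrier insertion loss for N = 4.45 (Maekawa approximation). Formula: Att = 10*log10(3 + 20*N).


3 + 20*N = 3 + 20*4.45 = 92
Att = 10*log10(92) = 19.638 dB


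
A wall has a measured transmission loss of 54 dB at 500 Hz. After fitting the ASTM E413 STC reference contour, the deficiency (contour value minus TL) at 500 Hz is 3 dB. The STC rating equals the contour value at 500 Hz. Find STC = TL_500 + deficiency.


By ASTM E413, STC = value of the fitted reference contour at 500 Hz.
Contour value at 500 Hz = TL_500 + deficiency = 54 + 3 = 57
STC = 57


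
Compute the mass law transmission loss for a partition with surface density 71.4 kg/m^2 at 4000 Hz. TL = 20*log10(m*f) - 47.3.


m * f = 71.4 * 4000 = 285600
20*log10(285600) = 109.115 dB
TL = 109.115 - 47.3 = 61.815 dB


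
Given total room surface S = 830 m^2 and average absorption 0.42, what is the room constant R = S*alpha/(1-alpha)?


R = 830 * 0.42 / (1 - 0.42) = 601.03 m^2


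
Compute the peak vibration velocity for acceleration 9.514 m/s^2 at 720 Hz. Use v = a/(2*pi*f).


omega = 2*pi*f = 2*pi*720 = 4523.89 rad/s
v = a / omega = 9.514 / 4523.89 = 0.0021031 m/s


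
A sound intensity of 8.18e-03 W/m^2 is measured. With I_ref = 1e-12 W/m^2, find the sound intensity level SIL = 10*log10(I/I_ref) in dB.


I / I_ref = 8.18e-03 / 1e-12 = 8.18e+09
SIL = 10 * log10(8.18e+09) = 99.128 dB


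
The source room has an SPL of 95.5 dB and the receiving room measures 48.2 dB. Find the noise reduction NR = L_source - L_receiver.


NR = L_source - L_receiver (difference between source and receiving room levels)
NR = 95.5 - 48.2 = 47.3 dB


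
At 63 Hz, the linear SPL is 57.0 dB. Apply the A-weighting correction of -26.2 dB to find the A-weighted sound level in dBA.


A-weighting table: 63 Hz -> -26.2 dB correction
SPL_A = SPL + correction = 57.0 + (-26.2) = 30.8 dBA


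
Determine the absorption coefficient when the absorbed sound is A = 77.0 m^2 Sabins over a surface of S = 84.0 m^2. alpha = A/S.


Absorption coefficient = absorbed power / incident power
alpha = A / S = 77.0 / 84.0 = 0.91667


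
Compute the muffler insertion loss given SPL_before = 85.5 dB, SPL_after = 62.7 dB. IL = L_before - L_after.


Insertion loss = SPL without muffler - SPL with muffler
IL = 85.5 - 62.7 = 22.8 dB


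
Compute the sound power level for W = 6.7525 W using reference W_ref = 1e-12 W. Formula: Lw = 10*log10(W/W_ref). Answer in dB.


W / W_ref = 6.7525 / 1e-12 = 6.7525e+12
Lw = 10 * log10(6.7525e+12) = 128.29 dB


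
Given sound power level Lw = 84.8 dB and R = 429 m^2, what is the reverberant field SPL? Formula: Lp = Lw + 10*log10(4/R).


4/R = 4/429 = 0.00932401
Lp = 84.8 + 10*log10(0.00932401) = 64.496 dB


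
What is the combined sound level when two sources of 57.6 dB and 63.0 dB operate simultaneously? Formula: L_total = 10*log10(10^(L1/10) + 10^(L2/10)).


10^(57.6/10) = 575440
10^(63.0/10) = 1.99526e+06
Sum = 575440 + 1.99526e+06 = 2.5707e+06
L_total = 10*log10(2.5707e+06) = 64.101 dB


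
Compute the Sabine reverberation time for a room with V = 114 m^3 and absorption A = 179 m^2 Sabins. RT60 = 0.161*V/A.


RT60 = 0.161 * 114 / 179 = 0.10254 s


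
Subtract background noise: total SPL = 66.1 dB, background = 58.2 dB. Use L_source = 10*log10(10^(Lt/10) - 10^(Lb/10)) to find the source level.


10^(66.1/10) = 4.0738e+06
10^(58.2/10) = 660693
Difference = 4.0738e+06 - 660693 = 3.41311e+06
L_source = 10*log10(3.41311e+06) = 65.332 dB
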